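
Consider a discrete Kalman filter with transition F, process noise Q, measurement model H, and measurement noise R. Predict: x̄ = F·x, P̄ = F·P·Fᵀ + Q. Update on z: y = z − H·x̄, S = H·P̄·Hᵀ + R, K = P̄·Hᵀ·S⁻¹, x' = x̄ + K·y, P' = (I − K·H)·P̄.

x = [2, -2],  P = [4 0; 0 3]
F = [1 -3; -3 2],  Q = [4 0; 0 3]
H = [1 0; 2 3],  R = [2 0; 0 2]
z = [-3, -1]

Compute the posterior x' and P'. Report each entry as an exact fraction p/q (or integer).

x' = [-6923/2839, 3611/2839]
P' = [16070/8517 -3580/2839; -3580/2839 3018/2839]

x̄ = F·x = [8, -10]
P̄ = F·P·Fᵀ + Q = [35 -30; -30 51]
y = z − H·x̄ = [-11, 13]
S = H·P̄·Hᵀ + R = [37 -20; -20 241]
K = P̄·Hᵀ·S⁻¹ = [8035/8517 -40/8517; -1790/2839 947/2839]
x' = x̄ + K·y = [-6923/2839, 3611/2839]
P' = (I − K·H)·P̄ = [16070/8517 -3580/2839; -3580/2839 3018/2839]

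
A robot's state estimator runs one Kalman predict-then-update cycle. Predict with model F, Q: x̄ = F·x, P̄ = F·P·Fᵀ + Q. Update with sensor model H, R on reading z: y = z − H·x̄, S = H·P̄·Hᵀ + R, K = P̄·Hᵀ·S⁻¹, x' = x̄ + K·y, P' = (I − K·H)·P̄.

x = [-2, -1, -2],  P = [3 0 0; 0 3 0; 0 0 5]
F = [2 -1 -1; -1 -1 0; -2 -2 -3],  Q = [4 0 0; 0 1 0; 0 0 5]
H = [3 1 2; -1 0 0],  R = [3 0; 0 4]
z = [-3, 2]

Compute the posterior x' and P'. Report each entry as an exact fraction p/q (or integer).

x̄ = F·x = [-1, 3, 12]
P̄ = F·P·Fᵀ + Q = [24 -3 9; -3 7 12; 9 12 74]
y = z − H·x̄ = [-27, 1]
S = H·P̄·Hᵀ + R = [660 -87; -87 28]
K = P̄·Hᵀ·S⁻¹ = [116/3637 -2757/3637; 877/10911 1298/3637; 4453/10911 3443/3637]
x' = x̄ + K·y = [-9526/3637, 4316/3637, 7010/3637]
P' = (I − K·H)·P̄ = [11028/3637 -5192/3637 -13772/3637; -5192/3637 45401/10911 1979/10911; -13772/3637 1979/10911 67664/10911]

x' = [-9526/3637, 4316/3637, 7010/3637]
P' = [11028/3637 -5192/3637 -13772/3637; -5192/3637 45401/10911 1979/10911; -13772/3637 1979/10911 67664/10911]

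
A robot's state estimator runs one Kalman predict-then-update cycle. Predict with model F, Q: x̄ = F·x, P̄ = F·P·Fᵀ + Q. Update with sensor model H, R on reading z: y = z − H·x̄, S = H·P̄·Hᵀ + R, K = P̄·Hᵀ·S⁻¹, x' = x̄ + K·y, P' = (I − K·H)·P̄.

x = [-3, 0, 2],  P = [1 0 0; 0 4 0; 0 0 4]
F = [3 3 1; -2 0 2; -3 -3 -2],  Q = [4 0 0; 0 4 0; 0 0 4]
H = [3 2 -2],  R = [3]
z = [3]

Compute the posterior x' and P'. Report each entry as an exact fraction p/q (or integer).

x' = [-3633/788, 4199/394, 1777/788]
P' = [11167/1576 -8377/788 -407/1576; -8377/788 8087/394 3553/788; -407/1576 3553/788 6959/1576]

x̄ = F·x = [-7, 10, 5]
P̄ = F·P·Fᵀ + Q = [53 2 -53; 2 24 -10; -53 -10 65]
y = z − H·x̄ = [14]
S = H·P̄·Hᵀ + R = [1576]
K = P̄·Hᵀ·S⁻¹ = [269/1576; 37/788; -309/1576]
x' = x̄ + K·y = [-3633/788, 4199/394, 1777/788]
P' = (I − K·H)·P̄ = [11167/1576 -8377/788 -407/1576; -8377/788 8087/394 3553/788; -407/1576 3553/788 6959/1576]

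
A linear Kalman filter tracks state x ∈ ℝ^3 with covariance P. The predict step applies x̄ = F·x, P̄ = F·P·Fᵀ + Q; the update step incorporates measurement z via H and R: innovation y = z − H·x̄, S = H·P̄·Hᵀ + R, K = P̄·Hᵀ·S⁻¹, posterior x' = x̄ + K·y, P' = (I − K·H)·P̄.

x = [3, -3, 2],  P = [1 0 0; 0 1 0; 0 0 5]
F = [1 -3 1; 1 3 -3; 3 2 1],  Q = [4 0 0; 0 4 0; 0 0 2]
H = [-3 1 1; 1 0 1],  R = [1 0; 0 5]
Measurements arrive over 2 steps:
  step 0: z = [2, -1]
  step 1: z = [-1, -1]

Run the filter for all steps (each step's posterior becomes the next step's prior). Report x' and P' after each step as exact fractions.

step 0: x̄ = F·x = [14, -12, 5]
step 0: P̄ = F·P·Fᵀ + Q = [19 -23 2; -23 59 -6; 2 -6 20]
step 0: y = z − H·x̄ = [51, -20]
step 0: S = H·P̄·Hᵀ + R = [365 -70; -70 48]
step 0: K = P̄·Hᵀ·S⁻¹ = [-1137/6310 441/2524; 1913/6310 -409/2524; 481/3155 859/1262]
step 0: x' = x̄ + K·y = [8303/6310, 42293/6310, -2644/3155]
step 0: P' = (I − K·H)·P̄ = [16103/12620 51113/12620 -2539/6310; 51113/12620 218503/12620 -30669/6310; -2539/6310 -30669/6310 12007/3155]
step 1: x̄ = F·x = [-61932/3155, 75523/3155, 104207/6310]
step 1: P̄ = F·P·Fᵀ + Q = [533083/3155 -705102/3155 -765723/6310; -705102/3155 976648/3155 500531/3155; -765723/6310 500531/3155 1429743/12620]
step 1: y = z − H·x̄ = [-126631/1262, 13347/6310]
step 1: S = H·P̄·Hᵀ + R = [10931063/2524 -544529/2524; -544529/2524 562283/12620]
step 1: K = P̄·Hᵀ·S⁻¹ = [-174639317/923889013 141692191/923889013; 231857216/923889013 -221843284/923889013; 335665409/1847778026 1291117069/1847778026]
step 1: x' = x̄ + K·y = [-312466922/923889013, -1618503653/923889013, -434910897/1847778026]
step 1: P' = (I − K·H)·P̄ = [612157722/923889013 1565530616/923889013 96303233/923889013; 1565530616/923889013 7603196100/923889013 -2674747036/923889013; 96303233/923889013 -2674747036/923889013 6262978879/1847778026]

step 0: x' = [8303/6310, 42293/6310, -2644/3155], P' = [16103/12620 51113/12620 -2539/6310; 51113/12620 218503/12620 -30669/6310; -2539/6310 -30669/6310 12007/3155]
step 1: x' = [-312466922/923889013, -1618503653/923889013, -434910897/1847778026], P' = [612157722/923889013 1565530616/923889013 96303233/923889013; 1565530616/923889013 7603196100/923889013 -2674747036/923889013; 96303233/923889013 -2674747036/923889013 6262978879/1847778026]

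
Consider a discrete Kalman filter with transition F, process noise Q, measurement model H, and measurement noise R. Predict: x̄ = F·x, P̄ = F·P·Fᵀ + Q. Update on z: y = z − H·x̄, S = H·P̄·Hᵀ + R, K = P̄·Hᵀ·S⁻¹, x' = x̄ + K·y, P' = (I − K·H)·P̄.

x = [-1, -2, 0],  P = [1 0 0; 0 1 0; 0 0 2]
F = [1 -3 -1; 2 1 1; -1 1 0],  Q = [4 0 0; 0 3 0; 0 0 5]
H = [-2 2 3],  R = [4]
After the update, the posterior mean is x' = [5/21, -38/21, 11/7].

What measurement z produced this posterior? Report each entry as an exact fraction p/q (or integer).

z = [1]

x̄ = F·x = [5, -4, -1]
P̄ = F·P·Fᵀ + Q = [16 -3 -4; -3 10 -1; -4 -1 7]
S = H·P̄·Hᵀ + R = [231]
K = P̄·Hᵀ·S⁻¹ = [-50/231; 23/231; 9/77]
x' − x̄ = [-100/21, 46/21, 18/7] = K·y
y = (KᵀK)⁻¹·Kᵀ·(x' − x̄) = [22]
z = y + H·x̄ = [22] + [-21] = [1]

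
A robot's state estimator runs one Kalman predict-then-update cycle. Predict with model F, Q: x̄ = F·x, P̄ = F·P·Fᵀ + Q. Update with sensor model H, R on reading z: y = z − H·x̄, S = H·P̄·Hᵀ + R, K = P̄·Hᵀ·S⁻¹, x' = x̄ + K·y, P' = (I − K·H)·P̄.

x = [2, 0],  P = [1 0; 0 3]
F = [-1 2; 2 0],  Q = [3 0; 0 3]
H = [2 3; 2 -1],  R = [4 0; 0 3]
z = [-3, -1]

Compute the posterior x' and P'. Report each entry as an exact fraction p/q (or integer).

x̄ = F·x = [-2, 4]
P̄ = F·P·Fᵀ + Q = [16 -2; -2 7]
y = z − H·x̄ = [-11, 7]
S = H·P̄·Hᵀ + R = [107 35; 35 82]
K = P̄·Hᵀ·S⁻¹ = [942/7549 2728/7549; 1779/7549 -1772/7549]
x' = x̄ + K·y = [-6364/7549, -1777/7549]
P' = (I − K·H)·P̄ = [3540/7549 -1104/7549; -1104/7549 3108/7549]

x' = [-6364/7549, -1777/7549]
P' = [3540/7549 -1104/7549; -1104/7549 3108/7549]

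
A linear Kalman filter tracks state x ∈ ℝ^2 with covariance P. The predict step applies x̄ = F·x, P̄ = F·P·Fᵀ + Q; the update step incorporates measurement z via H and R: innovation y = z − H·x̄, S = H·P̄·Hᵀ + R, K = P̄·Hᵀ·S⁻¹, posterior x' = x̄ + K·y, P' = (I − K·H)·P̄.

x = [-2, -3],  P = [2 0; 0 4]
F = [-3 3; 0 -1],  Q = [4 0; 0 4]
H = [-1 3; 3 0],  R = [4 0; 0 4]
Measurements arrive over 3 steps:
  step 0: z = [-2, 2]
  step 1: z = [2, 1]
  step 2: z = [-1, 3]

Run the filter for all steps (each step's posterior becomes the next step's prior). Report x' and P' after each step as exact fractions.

step 0: x̄ = F·x = [-3, 3]
step 0: P̄ = F·P·Fᵀ + Q = [58 -12; -12 8]
step 0: y = z − H·x̄ = [-14, 11]
step 0: S = H·P̄·Hᵀ + R = [206 -282; -282 526]
step 0: K = P̄·Hᵀ·S⁻¹ = [-47/3604 1167/3604; 549/1802 171/1802]
step 0: x' = x̄ + K·y = [2683/3604, -399/1802]
step 0: P' = (I − K·H)·P̄ = [389/901 114/901; 114/901 404/901]
step 1: x̄ = F·x = [-10443/3604, 399/1802]
step 1: P̄ = F·P·Fᵀ + Q = [8689/901 -870/901; -870/901 4008/901]
step 1: y = z − H·x̄ = [-5629/3604, 34933/3604]
step 1: S = H·P̄·Hᵀ + R = [53585/901 -33897/901; -33897/901 81805/901]
step 1: K = P̄·Hᵀ·S⁻¹ = [-11299/897479 281298/897479; 24375/81589 7497/81589]
step 1: x' = x̄ + K·y = [143677/897479, 52662/81589]
step 1: P' = (I − K·H)·P̄ = [375064/897479 9996/81589; 9996/81589 35832/81589]
step 2: x̄ = F·x = [1306815/897479, -52662/81589]
step 2: P̄ = F·P·Fᵀ + Q = [8533652/897479 -77508/81589; -77508/81589 362188/81589]
step 2: y = z − H·x̄ = [2147182/897479, -1228008/897479]
step 2: S = H·P̄·Hᵀ + R = [53095708/897479 -33274248/897479; -33274248/897479 80392784/897479]
step 2: K = P̄·Hᵀ·S⁻¹ = [-1386427/110076956 68959995/220153912; 32880477/110076956 20213811/220153912]
step 2: x' = x̄ + K·y = [54893537/55038478, -3106809/55038478]
step 2: P' = (I − K·H)·P̄ = [22986665/55038478 6737937/55038478; 6737937/55038478 24166297/55038478]

step 0: x' = [2683/3604, -399/1802], P' = [389/901 114/901; 114/901 404/901]
step 1: x' = [143677/897479, 52662/81589], P' = [375064/897479 9996/81589; 9996/81589 35832/81589]
step 2: x' = [54893537/55038478, -3106809/55038478], P' = [22986665/55038478 6737937/55038478; 6737937/55038478 24166297/55038478]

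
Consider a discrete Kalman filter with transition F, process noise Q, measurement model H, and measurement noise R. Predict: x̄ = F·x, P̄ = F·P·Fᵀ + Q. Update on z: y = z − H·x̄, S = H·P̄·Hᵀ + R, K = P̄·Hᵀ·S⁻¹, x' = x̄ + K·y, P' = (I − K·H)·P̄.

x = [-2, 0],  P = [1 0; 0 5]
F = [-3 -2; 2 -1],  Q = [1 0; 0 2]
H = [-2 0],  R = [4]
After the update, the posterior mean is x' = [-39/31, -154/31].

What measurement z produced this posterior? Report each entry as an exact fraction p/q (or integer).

x̄ = F·x = [6, -4]
P̄ = F·P·Fᵀ + Q = [30 4; 4 11]
S = H·P̄·Hᵀ + R = [124]
K = P̄·Hᵀ·S⁻¹ = [-15/31; -2/31]
x' − x̄ = [-225/31, -30/31] = K·y
y = (KᵀK)⁻¹·Kᵀ·(x' − x̄) = [15]
z = y + H·x̄ = [15] + [-12] = [3]

z = [3]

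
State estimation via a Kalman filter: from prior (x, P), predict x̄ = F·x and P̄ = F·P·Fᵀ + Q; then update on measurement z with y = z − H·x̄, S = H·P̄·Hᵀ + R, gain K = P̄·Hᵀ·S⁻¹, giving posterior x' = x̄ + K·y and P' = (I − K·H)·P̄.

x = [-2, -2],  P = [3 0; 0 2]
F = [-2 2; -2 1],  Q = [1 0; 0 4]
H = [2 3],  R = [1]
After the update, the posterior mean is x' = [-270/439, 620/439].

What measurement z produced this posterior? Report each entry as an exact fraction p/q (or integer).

x̄ = F·x = [0, 2]
P̄ = F·P·Fᵀ + Q = [21 16; 16 18]
S = H·P̄·Hᵀ + R = [439]
K = P̄·Hᵀ·S⁻¹ = [90/439; 86/439]
x' − x̄ = [-270/439, -258/439] = K·y
y = (KᵀK)⁻¹·Kᵀ·(x' − x̄) = [-3]
z = y + H·x̄ = [-3] + [6] = [3]

z = [3]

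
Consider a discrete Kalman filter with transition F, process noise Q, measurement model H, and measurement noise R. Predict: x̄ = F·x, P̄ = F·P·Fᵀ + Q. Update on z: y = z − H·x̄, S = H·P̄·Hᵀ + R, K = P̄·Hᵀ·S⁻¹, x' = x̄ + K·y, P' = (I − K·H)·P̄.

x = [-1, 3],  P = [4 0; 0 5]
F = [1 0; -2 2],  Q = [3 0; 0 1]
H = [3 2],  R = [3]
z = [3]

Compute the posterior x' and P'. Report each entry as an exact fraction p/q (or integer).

x' = [-84/59, 222/59]
P' = [801/118 -597/59; -597/59 933/59]

x̄ = F·x = [-1, 8]
P̄ = F·P·Fᵀ + Q = [7 -8; -8 37]
y = z − H·x̄ = [-10]
S = H·P̄·Hᵀ + R = [118]
K = P̄·Hᵀ·S⁻¹ = [5/118; 25/59]
x' = x̄ + K·y = [-84/59, 222/59]
P' = (I − K·H)·P̄ = [801/118 -597/59; -597/59 933/59]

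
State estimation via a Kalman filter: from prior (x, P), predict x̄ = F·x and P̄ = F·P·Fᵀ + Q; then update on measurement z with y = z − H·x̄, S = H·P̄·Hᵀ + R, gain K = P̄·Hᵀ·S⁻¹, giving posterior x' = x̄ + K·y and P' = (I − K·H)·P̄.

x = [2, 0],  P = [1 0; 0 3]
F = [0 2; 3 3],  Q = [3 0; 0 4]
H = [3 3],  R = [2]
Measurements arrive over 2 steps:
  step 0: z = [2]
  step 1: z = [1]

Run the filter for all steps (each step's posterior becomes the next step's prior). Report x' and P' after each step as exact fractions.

step 0: x' = [-1584/821, 2142/821], P' = [2514/821 -2448/821; -2448/821 2564/821]
step 1: x' = [66471/172939, 48/3263], P' = [706396/172939 -12822/3263; -12822/3263 13034/3263]

step 0: x̄ = F·x = [0, 6]
step 0: P̄ = F·P·Fᵀ + Q = [15 18; 18 40]
step 0: y = z − H·x̄ = [-16]
step 0: S = H·P̄·Hᵀ + R = [821]
step 0: K = P̄·Hᵀ·S⁻¹ = [99/821; 174/821]
step 0: x' = x̄ + K·y = [-1584/821, 2142/821]
step 0: P' = (I − K·H)·P̄ = [2514/821 -2448/821; -2448/821 2564/821]
step 1: x̄ = F·x = [4284/821, 1674/821]
step 1: P̄ = F·P·Fᵀ + Q = [12719/821 696/821; 696/821 4922/821]
step 1: y = z − H·x̄ = [-17053/821]
step 1: S = H·P̄·Hᵀ + R = [172939/821]
step 1: K = P̄·Hᵀ·S⁻¹ = [40245/172939; 318/3263]
step 1: x' = x̄ + K·y = [66471/172939, 48/3263]
step 1: P' = (I − K·H)·P̄ = [706396/172939 -12822/3263; -12822/3263 13034/3263]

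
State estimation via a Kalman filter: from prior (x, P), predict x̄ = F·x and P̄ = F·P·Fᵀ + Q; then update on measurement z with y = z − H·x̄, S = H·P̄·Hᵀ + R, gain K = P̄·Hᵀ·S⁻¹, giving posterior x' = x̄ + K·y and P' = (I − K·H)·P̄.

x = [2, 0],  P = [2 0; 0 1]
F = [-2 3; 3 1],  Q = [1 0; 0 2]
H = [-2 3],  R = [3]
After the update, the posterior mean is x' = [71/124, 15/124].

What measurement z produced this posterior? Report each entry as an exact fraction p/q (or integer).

x̄ = F·x = [-4, 6]
P̄ = F·P·Fᵀ + Q = [18 -9; -9 21]
S = H·P̄·Hᵀ + R = [372]
K = P̄·Hᵀ·S⁻¹ = [-21/124; 27/124]
x' − x̄ = [567/124, -729/124] = K·y
y = (KᵀK)⁻¹·Kᵀ·(x' − x̄) = [-27]
z = y + H·x̄ = [-27] + [26] = [-1]

z = [-1]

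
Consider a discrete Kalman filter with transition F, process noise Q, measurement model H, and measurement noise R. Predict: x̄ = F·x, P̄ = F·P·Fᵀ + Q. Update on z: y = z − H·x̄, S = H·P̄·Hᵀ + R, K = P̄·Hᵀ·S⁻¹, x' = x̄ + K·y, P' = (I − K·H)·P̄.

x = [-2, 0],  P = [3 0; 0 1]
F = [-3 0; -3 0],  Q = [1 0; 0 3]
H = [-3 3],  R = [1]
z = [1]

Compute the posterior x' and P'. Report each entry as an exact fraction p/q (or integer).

x̄ = F·x = [6, 6]
P̄ = F·P·Fᵀ + Q = [28 27; 27 30]
y = z − H·x̄ = [1]
S = H·P̄·Hᵀ + R = [37]
K = P̄·Hᵀ·S⁻¹ = [-3/37; 9/37]
x' = x̄ + K·y = [219/37, 231/37]
P' = (I − K·H)·P̄ = [1027/37 1026/37; 1026/37 1029/37]

x' = [219/37, 231/37]
P' = [1027/37 1026/37; 1026/37 1029/37]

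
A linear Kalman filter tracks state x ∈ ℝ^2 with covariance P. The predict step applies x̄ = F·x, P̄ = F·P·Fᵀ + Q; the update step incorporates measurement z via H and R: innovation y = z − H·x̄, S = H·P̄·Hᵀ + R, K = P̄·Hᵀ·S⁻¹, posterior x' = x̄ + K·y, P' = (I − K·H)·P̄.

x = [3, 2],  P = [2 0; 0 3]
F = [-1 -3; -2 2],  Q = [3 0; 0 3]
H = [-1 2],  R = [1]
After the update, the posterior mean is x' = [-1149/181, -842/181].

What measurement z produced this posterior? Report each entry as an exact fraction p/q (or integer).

x̄ = F·x = [-9, -2]
P̄ = F·P·Fᵀ + Q = [32 -14; -14 23]
S = H·P̄·Hᵀ + R = [181]
K = P̄·Hᵀ·S⁻¹ = [-60/181; 60/181]
x' − x̄ = [480/181, -480/181] = K·y
y = (KᵀK)⁻¹·Kᵀ·(x' − x̄) = [-8]
z = y + H·x̄ = [-8] + [5] = [-3]

z = [-3]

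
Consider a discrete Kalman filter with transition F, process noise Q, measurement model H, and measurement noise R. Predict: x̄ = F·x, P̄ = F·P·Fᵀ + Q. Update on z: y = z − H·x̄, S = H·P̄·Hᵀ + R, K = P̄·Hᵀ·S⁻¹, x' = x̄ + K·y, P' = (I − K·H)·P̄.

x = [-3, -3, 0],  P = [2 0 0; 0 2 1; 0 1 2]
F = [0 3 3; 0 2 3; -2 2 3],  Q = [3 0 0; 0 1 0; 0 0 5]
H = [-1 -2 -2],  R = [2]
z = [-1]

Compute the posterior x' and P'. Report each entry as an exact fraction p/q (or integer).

x̄ = F·x = [-9, -6, 0]
P̄ = F·P·Fᵀ + Q = [57 45 45; 45 39 38; 45 38 51]
y = z − H·x̄ = [-22]
S = H·P̄·Hᵀ + R = [1083]
K = P̄·Hᵀ·S⁻¹ = [-79/361; -199/1083; -223/1083]
x' = x̄ + K·y = [-1511/361, -2120/1083, 4906/1083]
P' = (I − K·H)·P̄ = [1854/361 524/361 -1372/361; 524/361 2636/1083 -3223/1083; -1372/361 -3223/1083 5504/1083]

x' = [-1511/361, -2120/1083, 4906/1083]
P' = [1854/361 524/361 -1372/361; 524/361 2636/1083 -3223/1083; -1372/361 -3223/1083 5504/1083]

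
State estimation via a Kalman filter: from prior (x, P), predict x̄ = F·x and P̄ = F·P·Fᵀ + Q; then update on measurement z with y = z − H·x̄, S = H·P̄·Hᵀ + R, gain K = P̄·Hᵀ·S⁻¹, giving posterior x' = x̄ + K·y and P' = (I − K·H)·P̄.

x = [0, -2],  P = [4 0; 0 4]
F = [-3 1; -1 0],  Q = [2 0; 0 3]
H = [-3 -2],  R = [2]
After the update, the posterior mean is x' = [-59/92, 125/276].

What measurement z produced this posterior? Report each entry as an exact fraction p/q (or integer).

x̄ = F·x = [-2, 0]
P̄ = F·P·Fᵀ + Q = [42 12; 12 7]
S = H·P̄·Hᵀ + R = [552]
K = P̄·Hᵀ·S⁻¹ = [-25/92; -25/276]
x' − x̄ = [125/92, 125/276] = K·y
y = (KᵀK)⁻¹·Kᵀ·(x' − x̄) = [-5]
z = y + H·x̄ = [-5] + [6] = [1]

z = [1]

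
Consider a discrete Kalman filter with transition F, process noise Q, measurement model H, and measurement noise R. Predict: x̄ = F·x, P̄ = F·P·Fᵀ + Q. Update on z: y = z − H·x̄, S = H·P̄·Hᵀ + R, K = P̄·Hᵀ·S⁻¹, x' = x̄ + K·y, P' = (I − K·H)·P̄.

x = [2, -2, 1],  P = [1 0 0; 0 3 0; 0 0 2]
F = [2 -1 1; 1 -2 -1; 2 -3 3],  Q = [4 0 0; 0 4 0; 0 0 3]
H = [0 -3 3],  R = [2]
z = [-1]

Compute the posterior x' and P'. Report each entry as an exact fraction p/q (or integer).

x̄ = F·x = [7, 5, 13]
P̄ = F·P·Fᵀ + Q = [13 6 19; 6 19 14; 19 14 52]
y = z − H·x̄ = [-25]
S = H·P̄·Hᵀ + R = [389]
K = P̄·Hᵀ·S⁻¹ = [39/389; -15/389; 114/389]
x' = x̄ + K·y = [1748/389, 2320/389, 2207/389]
P' = (I − K·H)·P̄ = [3536/389 2919/389 2945/389; 2919/389 7166/389 7156/389; 2945/389 7156/389 7232/389]

x' = [1748/389, 2320/389, 2207/389]
P' = [3536/389 2919/389 2945/389; 2919/389 7166/389 7156/389; 2945/389 7156/389 7232/389]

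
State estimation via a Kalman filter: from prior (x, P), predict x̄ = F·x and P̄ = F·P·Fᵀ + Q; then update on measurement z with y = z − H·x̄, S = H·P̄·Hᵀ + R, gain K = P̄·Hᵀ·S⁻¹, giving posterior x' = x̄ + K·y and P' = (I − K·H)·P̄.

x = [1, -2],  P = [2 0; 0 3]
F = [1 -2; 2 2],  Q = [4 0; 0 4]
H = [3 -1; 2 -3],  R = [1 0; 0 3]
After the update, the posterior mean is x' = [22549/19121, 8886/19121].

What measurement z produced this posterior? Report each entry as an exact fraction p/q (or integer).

x̄ = F·x = [5, -2]
P̄ = F·P·Fᵀ + Q = [18 -8; -8 24]
S = H·P̄·Hᵀ + R = [235 268; 268 387]
K = P̄·Hᵀ·S⁻¹ = [7914/19121 -2516/19121; 5008/19121 -7816/19121]
x' − x̄ = [-73056/19121, 47128/19121] = K·y
y = (KᵀK)⁻¹·Kᵀ·(x' − x̄) = [-14, -15]
z = y + H·x̄ = [-14, -15] + [17, 16] = [3, 1]

z = [3, 1]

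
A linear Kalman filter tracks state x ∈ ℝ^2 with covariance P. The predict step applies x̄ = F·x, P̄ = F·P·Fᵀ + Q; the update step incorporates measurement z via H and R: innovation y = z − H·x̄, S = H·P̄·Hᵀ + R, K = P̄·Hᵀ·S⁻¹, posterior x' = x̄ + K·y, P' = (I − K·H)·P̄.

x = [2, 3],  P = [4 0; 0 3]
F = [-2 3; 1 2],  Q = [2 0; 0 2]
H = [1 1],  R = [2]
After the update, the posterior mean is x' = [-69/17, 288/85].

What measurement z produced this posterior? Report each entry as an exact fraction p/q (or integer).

z = [-1]

x̄ = F·x = [5, 8]
P̄ = F·P·Fᵀ + Q = [45 10; 10 18]
S = H·P̄·Hᵀ + R = [85]
K = P̄·Hᵀ·S⁻¹ = [11/17; 28/85]
x' − x̄ = [-154/17, -392/85] = K·y
y = (KᵀK)⁻¹·Kᵀ·(x' − x̄) = [-14]
z = y + H·x̄ = [-14] + [13] = [-1]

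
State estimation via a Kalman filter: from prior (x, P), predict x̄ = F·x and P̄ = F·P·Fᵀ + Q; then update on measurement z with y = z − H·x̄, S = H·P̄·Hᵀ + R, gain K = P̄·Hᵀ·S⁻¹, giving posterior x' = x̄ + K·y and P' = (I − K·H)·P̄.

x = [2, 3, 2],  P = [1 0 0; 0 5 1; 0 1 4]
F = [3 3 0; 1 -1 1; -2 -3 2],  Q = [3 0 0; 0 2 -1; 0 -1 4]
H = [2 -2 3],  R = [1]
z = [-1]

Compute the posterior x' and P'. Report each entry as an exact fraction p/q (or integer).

x' = [1008/67, 60/67, -654/67]
P' = [7629/134 -1185/134 -5877/134; -1185/134 1291/134 1653/134; -5877/134 1653/134 5037/134]

x̄ = F·x = [15, 1, -9]
P̄ = F·P·Fᵀ + Q = [57 -9 -45; -9 10 15; -45 15 57]
y = z − H·x̄ = [-2]
S = H·P̄·Hᵀ + R = [134]
K = P̄·Hᵀ·S⁻¹ = [-3/134; 7/134; 51/134]
x' = x̄ + K·y = [1008/67, 60/67, -654/67]
P' = (I − K·H)·P̄ = [7629/134 -1185/134 -5877/134; -1185/134 1291/134 1653/134; -5877/134 1653/134 5037/134]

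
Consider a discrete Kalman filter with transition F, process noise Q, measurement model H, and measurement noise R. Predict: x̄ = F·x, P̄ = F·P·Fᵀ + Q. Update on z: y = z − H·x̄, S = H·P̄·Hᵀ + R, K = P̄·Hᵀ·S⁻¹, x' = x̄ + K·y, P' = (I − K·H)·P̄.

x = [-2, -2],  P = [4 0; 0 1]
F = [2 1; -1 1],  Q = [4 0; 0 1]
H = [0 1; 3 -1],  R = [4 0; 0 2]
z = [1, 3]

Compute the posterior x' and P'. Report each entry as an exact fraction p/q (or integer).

x' = [982/1661, -1563/1661]
P' = [630/1661 868/1661; 868/1661 2820/1661]

x̄ = F·x = [-6, 0]
P̄ = F·P·Fᵀ + Q = [21 -7; -7 6]
y = z − H·x̄ = [1, 21]
S = H·P̄·Hᵀ + R = [10 -27; -27 239]
K = P̄·Hᵀ·S⁻¹ = [217/1661 511/1661; 705/1661 -108/1661]
x' = x̄ + K·y = [982/1661, -1563/1661]
P' = (I − K·H)·P̄ = [630/1661 868/1661; 868/1661 2820/1661]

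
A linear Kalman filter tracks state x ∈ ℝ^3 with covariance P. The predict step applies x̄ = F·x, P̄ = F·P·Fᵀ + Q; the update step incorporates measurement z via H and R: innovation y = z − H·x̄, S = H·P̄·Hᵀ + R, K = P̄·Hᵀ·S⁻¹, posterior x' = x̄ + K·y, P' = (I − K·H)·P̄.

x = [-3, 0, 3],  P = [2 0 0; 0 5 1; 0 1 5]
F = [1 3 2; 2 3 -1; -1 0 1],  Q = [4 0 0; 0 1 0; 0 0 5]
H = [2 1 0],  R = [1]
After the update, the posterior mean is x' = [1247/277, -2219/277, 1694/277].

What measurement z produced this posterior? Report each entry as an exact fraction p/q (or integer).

z = [1]

x̄ = F·x = [3, -9, 6]
P̄ = F·P·Fᵀ + Q = [83 42 11; 42 53 -6; 11 -6 12]
S = H·P̄·Hᵀ + R = [554]
K = P̄·Hᵀ·S⁻¹ = [104/277; 137/554; 8/277]
x' − x̄ = [416/277, 274/277, 32/277] = K·y
y = (KᵀK)⁻¹·Kᵀ·(x' − x̄) = [4]
z = y + H·x̄ = [4] + [-3] = [1]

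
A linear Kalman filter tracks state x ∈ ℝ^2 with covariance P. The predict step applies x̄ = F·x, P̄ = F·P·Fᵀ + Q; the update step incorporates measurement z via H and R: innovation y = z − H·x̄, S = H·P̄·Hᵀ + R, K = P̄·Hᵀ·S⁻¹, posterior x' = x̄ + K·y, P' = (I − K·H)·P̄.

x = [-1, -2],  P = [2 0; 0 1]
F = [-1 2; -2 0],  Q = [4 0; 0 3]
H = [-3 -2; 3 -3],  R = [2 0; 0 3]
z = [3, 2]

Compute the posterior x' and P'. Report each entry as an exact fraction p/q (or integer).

x' = [-357/914, -837/914]
P' = [60/457 1/914; 1/914 179/914]

x̄ = F·x = [-3, 2]
P̄ = F·P·Fᵀ + Q = [10 4; 4 11]
y = z − H·x̄ = [-2, 17]
S = H·P̄·Hᵀ + R = [184 -12; -12 120]
K = P̄·Hᵀ·S⁻¹ = [-181/914 119/914; -361/1828 -89/457]
x' = x̄ + K·y = [-357/914, -837/914]
P' = (I − K·H)·P̄ = [60/457 1/914; 1/914 179/914]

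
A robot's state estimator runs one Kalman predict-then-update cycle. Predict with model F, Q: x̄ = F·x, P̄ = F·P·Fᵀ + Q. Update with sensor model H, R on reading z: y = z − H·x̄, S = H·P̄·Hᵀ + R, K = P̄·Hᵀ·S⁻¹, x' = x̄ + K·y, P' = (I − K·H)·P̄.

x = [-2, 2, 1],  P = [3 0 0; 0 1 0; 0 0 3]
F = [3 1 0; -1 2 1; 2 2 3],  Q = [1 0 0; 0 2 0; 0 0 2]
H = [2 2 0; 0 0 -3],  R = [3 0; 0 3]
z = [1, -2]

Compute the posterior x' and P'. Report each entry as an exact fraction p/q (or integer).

x' = [-9505/1587, 41647/6348, 1407/2116]
P' = [18179/1587 -17150/1587 -13/529; -17150/1587 68939/6348 79/2116; -13/529 79/2116 693/2116]

x̄ = F·x = [-4, 7, 3]
P̄ = F·P·Fᵀ + Q = [29 -7 20; -7 12 7; 20 7 45]
y = z − H·x̄ = [-5, 7]
S = H·P̄·Hᵀ + R = [111 -162; -162 408]
K = P̄·Hᵀ·S⁻¹ = [686/1587 13/529; 113/3174 -79/2116; 9/1058 -693/2116]
x' = x̄ + K·y = [-9505/1587, 41647/6348, 1407/2116]
P' = (I − K·H)·P̄ = [18179/1587 -17150/1587 -13/529; -17150/1587 68939/6348 79/2116; -13/529 79/2116 693/2116]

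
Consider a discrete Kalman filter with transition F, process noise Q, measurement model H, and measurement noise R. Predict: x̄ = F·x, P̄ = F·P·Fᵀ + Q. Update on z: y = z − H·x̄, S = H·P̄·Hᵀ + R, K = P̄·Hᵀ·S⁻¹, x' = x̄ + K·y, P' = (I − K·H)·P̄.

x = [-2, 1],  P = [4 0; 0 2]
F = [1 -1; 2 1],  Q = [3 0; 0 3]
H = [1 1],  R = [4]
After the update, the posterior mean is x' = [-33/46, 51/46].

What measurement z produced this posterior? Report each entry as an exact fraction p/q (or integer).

x̄ = F·x = [-3, -3]
P̄ = F·P·Fᵀ + Q = [9 6; 6 21]
S = H·P̄·Hᵀ + R = [46]
K = P̄·Hᵀ·S⁻¹ = [15/46; 27/46]
x' − x̄ = [105/46, 189/46] = K·y
y = (KᵀK)⁻¹·Kᵀ·(x' − x̄) = [7]
z = y + H·x̄ = [7] + [-6] = [1]

z = [1]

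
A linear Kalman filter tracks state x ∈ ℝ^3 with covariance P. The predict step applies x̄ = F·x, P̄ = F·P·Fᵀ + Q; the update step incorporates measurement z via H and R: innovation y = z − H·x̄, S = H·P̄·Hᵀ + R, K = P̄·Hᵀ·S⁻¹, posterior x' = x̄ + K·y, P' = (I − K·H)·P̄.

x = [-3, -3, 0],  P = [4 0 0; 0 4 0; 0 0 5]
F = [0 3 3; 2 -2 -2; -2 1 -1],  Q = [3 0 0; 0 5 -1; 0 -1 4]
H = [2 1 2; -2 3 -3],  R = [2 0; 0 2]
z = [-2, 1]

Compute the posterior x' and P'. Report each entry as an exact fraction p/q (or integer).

x̄ = F·x = [-9, 0, 3]
P̄ = F·P·Fᵀ + Q = [84 -54 -3; -54 57 -15; -3 -15 29]
y = z − H·x̄ = [10, -8]
S = H·P̄·Hᵀ + R = [211 -570; -570 1994]
K = P̄·Hᵀ·S⁻¹ = [16191/47917 -6171/95834; 11583/47917 11097/47917; 979/47917 -2748/47917]
x' = x̄ + K·y = [-244659/47917, 27054/47917, 175525/47917]
P' = (I − K·H)·P̄ = [2571909/95834 -276345/47917 -1131591/47917; -276345/47917 74064/47917 250896/47917; -1131591/47917 250896/47917 1007122/47917]

x' = [-244659/47917, 27054/47917, 175525/47917]
P' = [2571909/95834 -276345/47917 -1131591/47917; -276345/47917 74064/47917 250896/47917; -1131591/47917 250896/47917 1007122/47917]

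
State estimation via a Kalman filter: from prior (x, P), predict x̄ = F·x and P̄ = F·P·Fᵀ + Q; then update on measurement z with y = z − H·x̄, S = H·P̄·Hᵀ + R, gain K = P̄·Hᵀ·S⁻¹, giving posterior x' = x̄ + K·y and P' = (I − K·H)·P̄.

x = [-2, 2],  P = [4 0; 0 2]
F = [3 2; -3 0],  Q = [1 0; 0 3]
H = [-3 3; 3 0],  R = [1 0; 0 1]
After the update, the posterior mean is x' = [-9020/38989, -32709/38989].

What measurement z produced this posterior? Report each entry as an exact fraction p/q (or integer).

z = [-2, -1]

x̄ = F·x = [-2, 6]
P̄ = F·P·Fᵀ + Q = [45 -36; -36 39]
S = H·P̄·Hᵀ + R = [1405 -729; -729 406]
K = P̄·Hᵀ·S⁻¹ = [-243/38989 12528/38989; 12618/38989 12285/38989]
x' − x̄ = [68958/38989, -266643/38989] = K·y
y = (KᵀK)⁻¹·Kᵀ·(x' − x̄) = [-26, 5]
z = y + H·x̄ = [-26, 5] + [24, -6] = [-2, -1]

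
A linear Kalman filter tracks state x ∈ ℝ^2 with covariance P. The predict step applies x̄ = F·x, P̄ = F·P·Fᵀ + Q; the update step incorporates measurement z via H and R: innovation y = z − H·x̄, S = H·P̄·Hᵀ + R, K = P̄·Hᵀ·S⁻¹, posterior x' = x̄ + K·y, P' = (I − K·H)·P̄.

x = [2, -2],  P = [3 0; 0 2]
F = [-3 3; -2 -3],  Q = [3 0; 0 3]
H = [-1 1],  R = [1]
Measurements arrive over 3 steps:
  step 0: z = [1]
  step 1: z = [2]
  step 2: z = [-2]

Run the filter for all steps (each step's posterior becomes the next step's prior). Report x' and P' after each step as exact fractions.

step 0: x' = [-180/41, -265/82], P' = [816/41 792/41; 792/41 1617/82]
step 1: x' = [156717/41410, 240603/41410], P' = [480567/41410 479583/41410; 479583/41410 519927/41410]
step 2: x' = [58643826/13732813, 29974119/13732813], P' = [146962749/13732813 146109375/13732813; 146109375/13732813 158947404/13732813]

step 0: x̄ = F·x = [-12, 2]
step 0: P̄ = F·P·Fᵀ + Q = [48 0; 0 33]
step 0: y = z − H·x̄ = [-13]
step 0: S = H·P̄·Hᵀ + R = [82]
step 0: K = P̄·Hᵀ·S⁻¹ = [-24/41; 33/82]
step 0: x' = x̄ + K·y = [-180/41, -265/82]
step 0: P' = (I − K·H)·P̄ = [816/41 792/41; 792/41 1617/82]
step 1: x̄ = F·x = [285/82, 1515/82]
step 1: P̄ = F·P·Fᵀ + Q = [975/82 -9/82; -9/82 40335/82]
step 1: y = z − H·x̄ = [-13]
step 1: S = H·P̄·Hᵀ + R = [505]
step 1: K = P̄·Hᵀ·S⁻¹ = [-12/505; 492/505]
step 1: x' = x̄ + K·y = [156717/41410, 240603/41410]
step 1: P' = (I − K·H)·P̄ = [480567/41410 479583/41410; 479583/41410 519927/41410]
step 2: x̄ = F·x = [3069/505, -1035243/41410]
step 2: P̄ = F·P·Fᵀ + Q = [6051/505 -4356/505; -4356/505 12480837/41410]
step 2: y = z − H·x̄ = [1204081/41410]
step 2: S = H·P̄·Hᵀ + R = [13732813/41410]
step 2: K = P̄·Hᵀ·S⁻¹ = [-853374/13732813; 12838029/13732813]
step 2: x' = x̄ + K·y = [58643826/13732813, 29974119/13732813]
step 2: P' = (I − K·H)·P̄ = [146962749/13732813 146109375/13732813; 146109375/13732813 158947404/13732813]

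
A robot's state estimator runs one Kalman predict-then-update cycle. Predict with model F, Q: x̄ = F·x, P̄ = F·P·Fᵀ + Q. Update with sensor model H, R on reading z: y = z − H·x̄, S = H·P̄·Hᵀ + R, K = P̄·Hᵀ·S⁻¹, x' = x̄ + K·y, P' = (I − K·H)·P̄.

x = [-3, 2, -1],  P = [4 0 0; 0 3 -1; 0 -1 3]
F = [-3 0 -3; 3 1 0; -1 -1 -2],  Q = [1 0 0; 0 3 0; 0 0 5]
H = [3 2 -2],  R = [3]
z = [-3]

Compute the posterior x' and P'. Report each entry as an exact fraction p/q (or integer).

x' = [1164/211, -1686/211, 348/211]
P' = [8320/211 -7755/211 4617/211; -7755/211 8741/211 -2908/211; 4617/211 -2908/211 3995/211]

x̄ = F·x = [12, -7, 3]
P̄ = F·P·Fᵀ + Q = [64 -33 27; -33 42 -13; 27 -13 20]
y = z − H·x̄ = [-19]
S = H·P̄·Hᵀ + R = [211]
K = P̄·Hᵀ·S⁻¹ = [72/211; 11/211; 15/211]
x' = x̄ + K·y = [1164/211, -1686/211, 348/211]
P' = (I − K·H)·P̄ = [8320/211 -7755/211 4617/211; -7755/211 8741/211 -2908/211; 4617/211 -2908/211 3995/211]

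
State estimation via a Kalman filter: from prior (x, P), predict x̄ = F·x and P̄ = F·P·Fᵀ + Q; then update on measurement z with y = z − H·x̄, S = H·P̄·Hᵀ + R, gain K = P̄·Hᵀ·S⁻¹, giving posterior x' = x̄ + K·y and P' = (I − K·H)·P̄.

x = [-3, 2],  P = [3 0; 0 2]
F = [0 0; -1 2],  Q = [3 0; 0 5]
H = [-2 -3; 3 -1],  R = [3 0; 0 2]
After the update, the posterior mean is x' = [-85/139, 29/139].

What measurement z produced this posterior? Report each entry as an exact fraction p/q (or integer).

z = [1, -2]

x̄ = F·x = [0, 7]
P̄ = F·P·Fᵀ + Q = [3 0; 0 16]
S = H·P̄·Hᵀ + R = [159 30; 30 45]
K = P̄·Hᵀ·S⁻¹ = [-12/139 179/695; -112/417 -368/2085]
x' − x̄ = [-85/139, -944/139] = K·y
y = (KᵀK)⁻¹·Kᵀ·(x' − x̄) = [22, 5]
z = y + H·x̄ = [22, 5] + [-21, -7] = [1, -2]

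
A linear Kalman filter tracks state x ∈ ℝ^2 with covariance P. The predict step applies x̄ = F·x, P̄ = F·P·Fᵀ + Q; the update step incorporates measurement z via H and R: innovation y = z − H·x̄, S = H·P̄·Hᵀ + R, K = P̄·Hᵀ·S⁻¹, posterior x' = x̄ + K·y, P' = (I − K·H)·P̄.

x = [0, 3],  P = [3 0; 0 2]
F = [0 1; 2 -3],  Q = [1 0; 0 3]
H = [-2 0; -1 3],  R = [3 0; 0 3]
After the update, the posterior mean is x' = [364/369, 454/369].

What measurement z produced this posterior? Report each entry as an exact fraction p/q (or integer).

z = [-2, 3]

x̄ = F·x = [3, -9]
P̄ = F·P·Fᵀ + Q = [3 -6; -6 33]
S = H·P̄·Hᵀ + R = [15 42; 42 339]
K = P̄·Hᵀ·S⁻¹ = [-128/369 -7/369; -38/369 119/369]
x' − x̄ = [-743/369, 3775/369] = K·y
y = (KᵀK)⁻¹·Kᵀ·(x' − x̄) = [4, 33]
z = y + H·x̄ = [4, 33] + [-6, -30] = [-2, 3]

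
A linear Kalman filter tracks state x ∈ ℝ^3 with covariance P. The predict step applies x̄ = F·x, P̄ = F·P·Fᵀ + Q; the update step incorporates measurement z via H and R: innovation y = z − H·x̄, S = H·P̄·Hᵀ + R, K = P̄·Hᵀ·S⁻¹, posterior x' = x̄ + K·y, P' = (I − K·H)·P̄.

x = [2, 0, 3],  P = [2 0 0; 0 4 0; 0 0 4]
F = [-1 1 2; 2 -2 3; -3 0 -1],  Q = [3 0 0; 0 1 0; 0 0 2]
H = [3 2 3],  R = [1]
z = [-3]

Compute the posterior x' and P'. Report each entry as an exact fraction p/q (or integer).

x̄ = F·x = [4, 13, -9]
P̄ = F·P·Fᵀ + Q = [25 12 -2; 12 61 -24; -2 -24 24]
y = z − H·x̄ = [-14]
S = H·P̄·Hᵀ + R = [506]
K = P̄·Hᵀ·S⁻¹ = [93/506; 43/253; 9/253]
x' = x̄ + K·y = [361/253, 2687/253, -2403/253]
P' = (I − K·H)·P̄ = [4001/506 -963/253 -1343/253; -963/253 11735/253 -6846/253; -1343/253 -6846/253 5910/253]

x' = [361/253, 2687/253, -2403/253]
P' = [4001/506 -963/253 -1343/253; -963/253 11735/253 -6846/253; -1343/253 -6846/253 5910/253]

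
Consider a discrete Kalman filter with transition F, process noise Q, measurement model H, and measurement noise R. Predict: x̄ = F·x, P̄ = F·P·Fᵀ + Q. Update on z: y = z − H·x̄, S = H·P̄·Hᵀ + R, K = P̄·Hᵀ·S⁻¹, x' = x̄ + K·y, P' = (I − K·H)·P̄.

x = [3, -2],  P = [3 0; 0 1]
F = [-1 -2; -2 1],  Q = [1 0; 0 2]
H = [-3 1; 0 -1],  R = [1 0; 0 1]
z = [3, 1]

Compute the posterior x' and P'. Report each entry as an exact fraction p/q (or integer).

x̄ = F·x = [1, -8]
P̄ = F·P·Fᵀ + Q = [8 4; 4 15]
y = z − H·x̄ = [14, -7]
S = H·P̄·Hᵀ + R = [64 -3; -3 16]
K = P̄·Hᵀ·S⁻¹ = [-332/1015 -316/1015; 3/1015 -951/1015]
x' = x̄ + K·y = [-7/5, -7/5]
P' = (I − K·H)·P̄ = [216/1015 316/1015; 316/1015 951/1015]

x' = [-7/5, -7/5]
P' = [216/1015 316/1015; 316/1015 951/1015]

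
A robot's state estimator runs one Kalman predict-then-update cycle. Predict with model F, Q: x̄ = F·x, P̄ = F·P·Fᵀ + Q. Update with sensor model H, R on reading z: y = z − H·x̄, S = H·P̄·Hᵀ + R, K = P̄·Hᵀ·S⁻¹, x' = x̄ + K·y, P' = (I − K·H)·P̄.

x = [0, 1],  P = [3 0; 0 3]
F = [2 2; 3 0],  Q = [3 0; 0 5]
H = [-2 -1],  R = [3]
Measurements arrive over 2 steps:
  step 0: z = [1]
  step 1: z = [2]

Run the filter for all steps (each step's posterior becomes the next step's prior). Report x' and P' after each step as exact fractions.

step 0: x̄ = F·x = [2, 0]
step 0: P̄ = F·P·Fᵀ + Q = [27 18; 18 32]
step 0: y = z − H·x̄ = [5]
step 0: S = H·P̄·Hᵀ + R = [215]
step 0: K = P̄·Hᵀ·S⁻¹ = [-72/215; -68/215]
step 0: x' = x̄ + K·y = [14/43, -68/43]
step 0: P' = (I − K·H)·P̄ = [621/215 -1026/215; -1026/215 2256/215]
step 1: x̄ = F·x = [-108/43, 42/43]
step 1: P̄ = F·P·Fᵀ + Q = [789/43 -486/43; -486/43 6664/215]
step 1: y = z − H·x̄ = [-88/43]
step 1: S = H·P̄·Hᵀ + R = [13369/215]
step 1: K = P̄·Hᵀ·S⁻¹ = [-5460/13369; -1804/13369]
step 1: x' = x̄ + K·y = [-22404/13369, 16750/13369]
step 1: P' = (I − K·H)·P̄ = [106647/13369 -196914/13369; -196914/13369 399240/13369]

step 0: x' = [14/43, -68/43], P' = [621/215 -1026/215; -1026/215 2256/215]
step 1: x' = [-22404/13369, 16750/13369], P' = [106647/13369 -196914/13369; -196914/13369 399240/13369]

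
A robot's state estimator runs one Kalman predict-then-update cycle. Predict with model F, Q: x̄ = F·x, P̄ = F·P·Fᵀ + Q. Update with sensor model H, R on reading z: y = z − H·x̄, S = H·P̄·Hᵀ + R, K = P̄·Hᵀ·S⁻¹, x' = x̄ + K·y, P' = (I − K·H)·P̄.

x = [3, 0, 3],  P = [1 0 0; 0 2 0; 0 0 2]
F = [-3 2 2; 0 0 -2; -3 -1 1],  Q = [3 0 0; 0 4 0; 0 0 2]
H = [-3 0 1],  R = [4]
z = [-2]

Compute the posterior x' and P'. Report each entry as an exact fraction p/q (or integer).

x' = [-276/217, -1402/217, -1242/217]
P' = [451/217 -236/217 1053/217; -236/217 2204/217 -628/217; 1053/217 -628/217 3111/217]

x̄ = F·x = [-3, -6, -6]
P̄ = F·P·Fᵀ + Q = [28 -8 9; -8 12 -4; 9 -4 15]
y = z − H·x̄ = [-5]
S = H·P̄·Hᵀ + R = [217]
K = P̄·Hᵀ·S⁻¹ = [-75/217; 20/217; -12/217]
x' = x̄ + K·y = [-276/217, -1402/217, -1242/217]
P' = (I − K·H)·P̄ = [451/217 -236/217 1053/217; -236/217 2204/217 -628/217; 1053/217 -628/217 3111/217]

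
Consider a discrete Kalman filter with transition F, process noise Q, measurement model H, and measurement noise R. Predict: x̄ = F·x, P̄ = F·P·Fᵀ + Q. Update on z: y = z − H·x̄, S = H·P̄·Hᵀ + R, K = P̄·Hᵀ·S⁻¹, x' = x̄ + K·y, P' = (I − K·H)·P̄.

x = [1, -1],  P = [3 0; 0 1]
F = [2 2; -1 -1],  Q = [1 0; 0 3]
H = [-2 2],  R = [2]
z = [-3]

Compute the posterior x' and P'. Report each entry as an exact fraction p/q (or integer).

x̄ = F·x = [0, 0]
P̄ = F·P·Fᵀ + Q = [17 -8; -8 7]
y = z − H·x̄ = [-3]
S = H·P̄·Hᵀ + R = [162]
K = P̄·Hᵀ·S⁻¹ = [-25/81; 5/27]
x' = x̄ + K·y = [25/27, -5/9]
P' = (I − K·H)·P̄ = [127/81 34/27; 34/27 13/9]

x' = [25/27, -5/9]
P' = [127/81 34/27; 34/27 13/9]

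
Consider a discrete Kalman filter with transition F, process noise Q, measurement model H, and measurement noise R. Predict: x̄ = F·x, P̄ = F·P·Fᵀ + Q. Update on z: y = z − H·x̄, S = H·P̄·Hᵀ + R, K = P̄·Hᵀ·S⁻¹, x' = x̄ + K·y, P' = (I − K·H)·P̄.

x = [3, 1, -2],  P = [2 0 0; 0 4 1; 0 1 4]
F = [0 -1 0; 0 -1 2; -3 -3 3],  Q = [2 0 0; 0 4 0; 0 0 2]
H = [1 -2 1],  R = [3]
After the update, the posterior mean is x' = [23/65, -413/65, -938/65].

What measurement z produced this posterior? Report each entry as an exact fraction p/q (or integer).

x̄ = F·x = [-1, -5, -18]
P̄ = F·P·Fᵀ + Q = [6 2 9; 2 20 27; 9 27 74]
S = H·P̄·Hᵀ + R = [65]
K = P̄·Hᵀ·S⁻¹ = [11/65; -11/65; 29/65]
x' − x̄ = [88/65, -88/65, 232/65] = K·y
y = (KᵀK)⁻¹·Kᵀ·(x' − x̄) = [8]
z = y + H·x̄ = [8] + [-9] = [-1]

z = [-1]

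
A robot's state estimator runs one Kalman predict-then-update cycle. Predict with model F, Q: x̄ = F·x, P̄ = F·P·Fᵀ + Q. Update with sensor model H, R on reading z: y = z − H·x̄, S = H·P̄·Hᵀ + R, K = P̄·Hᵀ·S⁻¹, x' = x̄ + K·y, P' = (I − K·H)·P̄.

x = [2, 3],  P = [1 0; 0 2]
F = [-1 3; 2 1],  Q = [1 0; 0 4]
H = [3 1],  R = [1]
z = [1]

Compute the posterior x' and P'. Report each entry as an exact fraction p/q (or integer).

x' = [-223/215, 911/215]
P' = [204/215 -548/215; -548/215 1666/215]

x̄ = F·x = [7, 7]
P̄ = F·P·Fᵀ + Q = [20 4; 4 10]
y = z − H·x̄ = [-27]
S = H·P̄·Hᵀ + R = [215]
K = P̄·Hᵀ·S⁻¹ = [64/215; 22/215]
x' = x̄ + K·y = [-223/215, 911/215]
P' = (I − K·H)·P̄ = [204/215 -548/215; -548/215 1666/215]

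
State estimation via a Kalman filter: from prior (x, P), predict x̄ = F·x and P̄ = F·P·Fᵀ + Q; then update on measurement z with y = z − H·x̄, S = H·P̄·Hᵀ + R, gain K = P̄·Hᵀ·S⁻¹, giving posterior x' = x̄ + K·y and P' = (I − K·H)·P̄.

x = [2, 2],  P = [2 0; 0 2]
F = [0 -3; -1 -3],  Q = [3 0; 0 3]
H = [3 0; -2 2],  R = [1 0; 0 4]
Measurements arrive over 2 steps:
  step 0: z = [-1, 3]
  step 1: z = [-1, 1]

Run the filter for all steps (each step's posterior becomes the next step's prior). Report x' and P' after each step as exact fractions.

step 0: x' = [-403/1086, 1021/1629], P' = [20/181 59/543; 59/543 1613/1629]
step 1: x' = [-12161/34803, 59711/765666], P' = [1276/11601 1232/11601; 1232/11601 121094/127611]

step 0: x̄ = F·x = [-6, -8]
step 0: P̄ = F·P·Fᵀ + Q = [21 18; 18 23]
step 0: y = z − H·x̄ = [17, 7]
step 0: S = H·P̄·Hᵀ + R = [190 -18; -18 36]
step 0: K = P̄·Hᵀ·S⁻¹ = [60/181 -1/1086; 59/181 718/1629]
step 0: x' = x̄ + K·y = [-403/1086, 1021/1629]
step 0: P' = (I − K·H)·P̄ = [20/181 59/543; 59/543 1613/1629]
step 1: x̄ = F·x = [-1021/543, -1639/1086]
step 1: P̄ = F·P·Fᵀ + Q = [2156/181 1672/181; 1672/181 2294/181]
step 1: y = z − H·x̄ = [840/181, 140/543]
step 1: S = H·P̄·Hᵀ + R = [19585/181 -2904/181; -2904/181 5148/181]
step 1: K = P̄·Hᵀ·S⁻¹ = [1276/3867 -22/11601; 1232/3867 53771/127611]
step 1: x' = x̄ + K·y = [-12161/34803, 59711/765666]
step 1: P' = (I − K·H)·P̄ = [1276/11601 1232/11601; 1232/11601 121094/127611]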